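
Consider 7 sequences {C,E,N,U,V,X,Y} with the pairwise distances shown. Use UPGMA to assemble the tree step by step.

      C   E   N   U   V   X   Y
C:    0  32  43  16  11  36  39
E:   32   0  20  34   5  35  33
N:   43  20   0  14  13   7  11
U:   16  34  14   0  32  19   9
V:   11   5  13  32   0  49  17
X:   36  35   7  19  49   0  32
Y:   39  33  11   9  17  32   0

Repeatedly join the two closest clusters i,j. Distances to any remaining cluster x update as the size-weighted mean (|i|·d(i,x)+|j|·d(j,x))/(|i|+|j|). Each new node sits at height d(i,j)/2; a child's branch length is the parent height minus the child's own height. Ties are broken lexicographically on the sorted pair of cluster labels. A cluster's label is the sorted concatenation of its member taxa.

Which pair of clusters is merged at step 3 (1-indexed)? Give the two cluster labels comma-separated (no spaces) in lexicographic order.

iteration 1: select E,V (d=5); attach at lengths (5/2, 5/2); label the merged cluster EV
  updated: d(C,EV)=43/2, d(EV,N)=33/2, d(EV,U)=33, d(EV,X)=42, d(EV,Y)=25
iteration 2: select N,X (d=7); attach at lengths (7/2, 7/2); label the merged cluster NX
  updated: d(C,NX)=79/2, d(EV,NX)=117/4, d(NX,U)=33/2, d(NX,Y)=43/2
iteration 3: select U,Y (d=9); attach at lengths (9/2, 9/2); label the merged cluster UY
  updated: d(C,UY)=55/2, d(EV,UY)=29, d(NX,UY)=19
iteration 4: select NX,UY (d=19); attach at lengths (6, 5); label the merged cluster NUXY
  updated: d(C,NUXY)=67/2, d(EV,NUXY)=233/8
iteration 5: select C,EV (d=43/2); attach at lengths (43/4, 33/4); label the merged cluster CEV
  updated: d(CEV,NUXY)=367/12
iteration 6: select CEV,NUXY (d=367/12); attach at lengths (109/24, 139/24); label the merged cluster CENUVXY
final tree: ((C:43/4,(E:5/2,V:5/2):33/4):109/24,((N:7/2,X:7/2):6,(U:9/2,Y:9/2):5):139/24)
total length: 184/3

U,Y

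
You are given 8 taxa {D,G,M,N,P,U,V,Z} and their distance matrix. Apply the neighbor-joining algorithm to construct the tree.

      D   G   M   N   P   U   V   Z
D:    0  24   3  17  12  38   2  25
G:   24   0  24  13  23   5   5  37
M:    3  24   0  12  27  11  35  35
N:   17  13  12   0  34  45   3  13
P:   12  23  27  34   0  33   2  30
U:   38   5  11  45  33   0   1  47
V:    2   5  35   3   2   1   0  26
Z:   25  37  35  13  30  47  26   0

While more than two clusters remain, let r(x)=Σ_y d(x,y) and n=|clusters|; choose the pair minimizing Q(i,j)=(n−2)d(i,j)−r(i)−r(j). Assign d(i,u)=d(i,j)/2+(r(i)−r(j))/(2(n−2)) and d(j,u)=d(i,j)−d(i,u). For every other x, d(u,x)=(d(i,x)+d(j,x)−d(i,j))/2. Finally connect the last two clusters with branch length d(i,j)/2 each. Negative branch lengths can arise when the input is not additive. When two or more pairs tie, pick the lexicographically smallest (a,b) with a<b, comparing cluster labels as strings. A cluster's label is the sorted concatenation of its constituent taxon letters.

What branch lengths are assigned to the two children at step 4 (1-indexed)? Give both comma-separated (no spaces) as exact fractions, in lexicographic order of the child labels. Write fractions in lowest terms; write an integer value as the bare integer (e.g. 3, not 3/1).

step 1: merge (G,U) at d=5, Q=-281; branch lengths G→-19/12, U→79/12; new cluster GU
  updated: d(D,GU)=57/2, d(GU,M)=15, d(GU,N)=53/2, d(GU,P)=51/2, d(GU,V)=1/2, d(GU,Z)=79/2
step 2: merge (N,Z) at d=13, Q=-209; branch lengths N→1/5, Z→64/5; new cluster NZ
  updated: d(D,NZ)=29/2, d(GU,NZ)=53/2, d(M,NZ)=17, d(NZ,P)=51/2, d(NZ,V)=8
step 3: merge (D,M) at d=3, Q=-145; branch lengths D→-25/8, M→49/8; new cluster DM
  updated: d(DM,GU)=81/4, d(DM,NZ)=57/4, d(DM,P)=18, d(DM,V)=17
step 4: merge (DM,NZ) at d=57/4, Q=-101; branch lengths DM→19/3, NZ→95/12; new cluster DMNZ
  updated: d(DMNZ,GU)=65/4, d(DMNZ,P)=117/8, d(DMNZ,V)=43/8
step 5: merge (DMNZ,P) at d=117/8, Q=-393/8; branch lengths DMNZ→187/32, P→281/32; new cluster DMNPZ
  updated: d(DMNPZ,GU)=217/16, d(DMNPZ,V)=-29/8
step 6: merge (DMNPZ,GU) at d=217/16, Q=-167/16; branch lengths DMNPZ→151/32, GU→283/32; new cluster DGMNPUZ
  updated: d(DGMNPUZ,V)=-267/32
step 7: merge (DGMNPUZ,V) at d=-267/32; branch lengths DGMNPUZ→-267/64, V→-267/64; new cluster DGMNPUVZ
final tree: (((((D:-25/8,M:49/8):19/3,(N:1/5,Z:64/5):95/12):187/32,P:281/32):151/32,(G:-19/12,U:79/12):283/32):-267/64,V:-267/64)
total length: 1763/32

19/3,95/12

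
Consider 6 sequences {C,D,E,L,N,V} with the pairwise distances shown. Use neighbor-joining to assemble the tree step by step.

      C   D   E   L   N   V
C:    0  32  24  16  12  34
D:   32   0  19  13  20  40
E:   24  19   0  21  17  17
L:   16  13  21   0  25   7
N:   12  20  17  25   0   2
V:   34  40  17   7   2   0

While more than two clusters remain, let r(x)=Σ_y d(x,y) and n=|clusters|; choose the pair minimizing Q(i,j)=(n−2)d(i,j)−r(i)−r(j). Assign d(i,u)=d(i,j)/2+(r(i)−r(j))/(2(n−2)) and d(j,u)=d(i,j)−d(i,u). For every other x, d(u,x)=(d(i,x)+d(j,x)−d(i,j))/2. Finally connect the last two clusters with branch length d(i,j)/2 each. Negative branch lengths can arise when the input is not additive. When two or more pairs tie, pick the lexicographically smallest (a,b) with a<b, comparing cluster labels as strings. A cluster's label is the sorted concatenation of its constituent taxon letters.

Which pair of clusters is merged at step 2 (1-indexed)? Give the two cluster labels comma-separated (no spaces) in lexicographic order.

D,L

1. join N+V (d=2, Q=-168) ⇒ NV; edges |N|=-2, |V|=4
  updated: d(C,NV)=22, d(D,NV)=29, d(E,NV)=16, d(L,NV)=15
2. join D+L (d=13, Q=-119) ⇒ DL; edges |D|=67/6, |L|=11/6
  updated: d(C,DL)=35/2, d(DL,E)=27/2, d(DL,NV)=31/2
3. join C+DL (d=35/2, Q=-75) ⇒ CDL; edges |C|=13, |DL|=9/2
  updated: d(CDL,E)=10, d(CDL,NV)=10
4. join CDL+E (d=10, Q=-36) ⇒ CDEL; edges |CDL|=2, |E|=8
  updated: d(CDEL,NV)=8
5. join CDEL+NV (d=8) ⇒ CDELNV; edges |CDEL|=4, |NV|=4
final tree: (((C:13,(D:67/6,L:11/6):9/2):2,E:8):4,(N:-2,V:4):4)
total length: 101/2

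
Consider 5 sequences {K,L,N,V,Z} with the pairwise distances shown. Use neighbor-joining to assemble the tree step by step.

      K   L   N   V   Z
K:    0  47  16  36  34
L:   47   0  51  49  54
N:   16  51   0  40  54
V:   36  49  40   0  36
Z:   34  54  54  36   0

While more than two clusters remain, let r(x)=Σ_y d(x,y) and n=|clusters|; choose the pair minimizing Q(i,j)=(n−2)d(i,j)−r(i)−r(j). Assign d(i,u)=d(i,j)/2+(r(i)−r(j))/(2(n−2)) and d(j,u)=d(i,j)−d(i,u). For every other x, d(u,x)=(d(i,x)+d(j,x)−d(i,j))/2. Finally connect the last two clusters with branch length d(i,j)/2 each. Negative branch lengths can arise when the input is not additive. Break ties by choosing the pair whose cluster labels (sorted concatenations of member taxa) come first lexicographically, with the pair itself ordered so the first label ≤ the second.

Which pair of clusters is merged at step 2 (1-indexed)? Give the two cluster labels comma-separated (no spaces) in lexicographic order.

step 1: merge (K,N) at d=16, Q=-246; branch lengths K→10/3, N→38/3; new cluster KN
  updated: d(KN,L)=41, d(KN,V)=30, d(KN,Z)=36
step 2: merge (KN,L) at d=41, Q=-169; branch lengths KN→45/4, L→119/4; new cluster KLN
  updated: d(KLN,V)=19, d(KLN,Z)=49/2
step 3: merge (KLN,V) at d=19, Q=-159/2; branch lengths KLN→15/4, V→61/4; new cluster KLNV
  updated: d(KLNV,Z)=83/4
step 4: merge (KLNV,Z) at d=83/4; branch lengths KLNV→83/8, Z→83/8; new cluster KLNVZ
final tree: ((((K:10/3,N:38/3):45/4,L:119/4):15/4,V:61/4):83/8,Z:83/8)
total length: 387/4

KN,L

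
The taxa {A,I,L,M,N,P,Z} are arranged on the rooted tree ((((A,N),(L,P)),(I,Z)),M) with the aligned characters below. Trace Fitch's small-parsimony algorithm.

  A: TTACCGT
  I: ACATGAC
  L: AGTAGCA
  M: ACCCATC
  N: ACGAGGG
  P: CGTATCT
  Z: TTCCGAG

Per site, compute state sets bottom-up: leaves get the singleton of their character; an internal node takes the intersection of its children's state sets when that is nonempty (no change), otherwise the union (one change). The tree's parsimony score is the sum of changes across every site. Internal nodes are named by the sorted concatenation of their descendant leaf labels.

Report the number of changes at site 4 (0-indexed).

AN@0: {T} ∪ {A} = {A,T} (union, +1)
LP@0: {A} ∪ {C} = {A,C} (union, +1)
ALNP@0: {A,T} ∩ {A,C} = {A} (intersection, +0)
IZ@0: {A} ∪ {T} = {A,T} (union, +1)
AILNPZ@0: {A} ∩ {A,T} = {A} (intersection, +0)
AILMNPZ@0: {A} ∩ {A} = {A} (intersection, +0)
AN@1: {T} ∪ {C} = {C,T} (union, +1)
LP@1: {G} ∩ {G} = {G} (intersection, +0)
ALNP@1: {C,T} ∪ {G} = {C,G,T} (union, +1)
IZ@1: {C} ∪ {T} = {C,T} (union, +1)
AILNPZ@1: {C,G,T} ∩ {C,T} = {C,T} (intersection, +0)
AILMNPZ@1: {C,T} ∩ {C} = {C} (intersection, +0)
AN@2: {A} ∪ {G} = {A,G} (union, +1)
LP@2: {T} ∩ {T} = {T} (intersection, +0)
ALNP@2: {A,G} ∪ {T} = {A,G,T} (union, +1)
IZ@2: {A} ∪ {C} = {A,C} (union, +1)
AILNPZ@2: {A,G,T} ∩ {A,C} = {A} (intersection, +0)
AILMNPZ@2: {A} ∪ {C} = {A,C} (union, +1)
AN@3: {C} ∪ {A} = {A,C} (union, +1)
LP@3: {A} ∩ {A} = {A} (intersection, +0)
ALNP@3: {A,C} ∩ {A} = {A} (intersection, +0)
IZ@3: {T} ∪ {C} = {C,T} (union, +1)
AILNPZ@3: {A} ∪ {C,T} = {A,C,T} (union, +1)
AILMNPZ@3: {A,C,T} ∩ {C} = {C} (intersection, +0)
AN@4: {C} ∪ {G} = {C,G} (union, +1)
LP@4: {G} ∪ {T} = {G,T} (union, +1)
ALNP@4: {C,G} ∩ {G,T} = {G} (intersection, +0)
IZ@4: {G} ∩ {G} = {G} (intersection, +0)
AILNPZ@4: {G} ∩ {G} = {G} (intersection, +0)
AILMNPZ@4: {G} ∪ {A} = {A,G} (union, +1)
AN@5: {G} ∩ {G} = {G} (intersection, +0)
LP@5: {C} ∩ {C} = {C} (intersection, +0)
ALNP@5: {G} ∪ {C} = {C,G} (union, +1)
IZ@5: {A} ∩ {A} = {A} (intersection, +0)
AILNPZ@5: {C,G} ∪ {A} = {A,C,G} (union, +1)
AILMNPZ@5: {A,C,G} ∪ {T} = {A,C,G,T} (union, +1)
AN@6: {T} ∪ {G} = {G,T} (union, +1)
LP@6: {A} ∪ {T} = {A,T} (union, +1)
ALNP@6: {G,T} ∩ {A,T} = {T} (intersection, +0)
IZ@6: {C} ∪ {G} = {C,G} (union, +1)
AILNPZ@6: {T} ∪ {C,G} = {C,G,T} (union, +1)
AILMNPZ@6: {C,G,T} ∩ {C} = {C} (intersection, +0)
per-site changes: [3, 3, 4, 3, 3, 3, 4]; total = 23

3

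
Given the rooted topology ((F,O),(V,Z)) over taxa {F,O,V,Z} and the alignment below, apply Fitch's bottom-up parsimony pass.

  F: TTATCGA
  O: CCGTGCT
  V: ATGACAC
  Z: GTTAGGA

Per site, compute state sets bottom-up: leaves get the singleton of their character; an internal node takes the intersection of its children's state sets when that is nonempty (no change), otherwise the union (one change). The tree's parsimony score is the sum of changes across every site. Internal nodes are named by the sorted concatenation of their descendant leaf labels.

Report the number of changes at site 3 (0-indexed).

[col 0] FO: children F:{T}, O:{C} ∪→ {C,T}; cost 1
[col 0] VZ: children V:{A}, Z:{G} ∪→ {A,G}; cost 1
[col 0] FOVZ: children FO:{C,T}, VZ:{A,G} ∪→ {A,C,G,T}; cost 1
[col 1] FO: children F:{T}, O:{C} ∪→ {C,T}; cost 1
[col 1] VZ: children V:{T}, Z:{T} ∩→ {T}; cost 0
[col 1] FOVZ: children FO:{C,T}, VZ:{T} ∩→ {T}; cost 0
[col 2] FO: children F:{A}, O:{G} ∪→ {A,G}; cost 1
[col 2] VZ: children V:{G}, Z:{T} ∪→ {G,T}; cost 1
[col 2] FOVZ: children FO:{A,G}, VZ:{G,T} ∩→ {G}; cost 0
[col 3] FO: children F:{T}, O:{T} ∩→ {T}; cost 0
[col 3] VZ: children V:{A}, Z:{A} ∩→ {A}; cost 0
[col 3] FOVZ: children FO:{T}, VZ:{A} ∪→ {A,T}; cost 1
[col 4] FO: children F:{C}, O:{G} ∪→ {C,G}; cost 1
[col 4] VZ: children V:{C}, Z:{G} ∪→ {C,G}; cost 1
[col 4] FOVZ: children FO:{C,G}, VZ:{C,G} ∩→ {C,G}; cost 0
[col 5] FO: children F:{G}, O:{C} ∪→ {C,G}; cost 1
[col 5] VZ: children V:{A}, Z:{G} ∪→ {A,G}; cost 1
[col 5] FOVZ: children FO:{C,G}, VZ:{A,G} ∩→ {G}; cost 0
[col 6] FO: children F:{A}, O:{T} ∪→ {A,T}; cost 1
[col 6] VZ: children V:{C}, Z:{A} ∪→ {A,C}; cost 1
[col 6] FOVZ: children FO:{A,T}, VZ:{A,C} ∩→ {A}; cost 0
per-site changes: [3, 1, 2, 1, 2, 2, 2]; total = 13

1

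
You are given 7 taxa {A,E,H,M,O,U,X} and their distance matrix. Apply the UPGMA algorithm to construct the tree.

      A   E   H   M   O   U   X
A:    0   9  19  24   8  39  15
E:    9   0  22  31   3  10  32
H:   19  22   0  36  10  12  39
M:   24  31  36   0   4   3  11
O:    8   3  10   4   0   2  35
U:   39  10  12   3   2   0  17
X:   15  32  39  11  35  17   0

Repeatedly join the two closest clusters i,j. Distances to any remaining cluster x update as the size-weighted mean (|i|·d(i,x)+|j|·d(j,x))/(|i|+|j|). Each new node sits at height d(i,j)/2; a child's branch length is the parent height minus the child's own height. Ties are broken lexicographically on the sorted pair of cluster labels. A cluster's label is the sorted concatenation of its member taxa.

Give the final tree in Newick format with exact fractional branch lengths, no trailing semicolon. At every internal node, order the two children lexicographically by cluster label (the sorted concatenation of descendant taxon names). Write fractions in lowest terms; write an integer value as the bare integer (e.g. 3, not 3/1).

1. join O+U (d=2) ⇒ OU; edges |O|=1, |U|=1
  updated: d(A,OU)=47/2, d(E,OU)=13/2, d(H,OU)=11, d(M,OU)=7/2, d(OU,X)=26
2. join M+OU (d=7/2) ⇒ MOU; edges |M|=7/4, |OU|=3/4
  updated: d(A,MOU)=71/3, d(E,MOU)=44/3, d(H,MOU)=58/3, d(MOU,X)=21
3. join A+E (d=9) ⇒ AE; edges |A|=9/2, |E|=9/2
  updated: d(AE,H)=41/2, d(AE,MOU)=115/6, d(AE,X)=47/2
4. join AE+MOU (d=115/6) ⇒ AEMOU; edges |AE|=61/12, |MOU|=47/6
  updated: d(AEMOU,H)=99/5, d(AEMOU,X)=22
5. join AEMOU+H (d=99/5) ⇒ AEHMOU; edges |AEMOU|=19/60, |H|=99/10
  updated: d(AEHMOU,X)=149/6
6. join AEHMOU+X (d=149/6) ⇒ AEHMOUX; edges |AEHMOU|=151/60, |X|=149/12
final tree: ((((A:9/2,E:9/2):61/12,(M:7/4,(O:1,U:1):3/4):47/6):19/60,H:99/10):151/60,X:149/12)
total length: 1547/30

((((A:9/2,E:9/2):61/12,(M:7/4,(O:1,U:1):3/4):47/6):19/60,H:99/10):151/60,X:149/12)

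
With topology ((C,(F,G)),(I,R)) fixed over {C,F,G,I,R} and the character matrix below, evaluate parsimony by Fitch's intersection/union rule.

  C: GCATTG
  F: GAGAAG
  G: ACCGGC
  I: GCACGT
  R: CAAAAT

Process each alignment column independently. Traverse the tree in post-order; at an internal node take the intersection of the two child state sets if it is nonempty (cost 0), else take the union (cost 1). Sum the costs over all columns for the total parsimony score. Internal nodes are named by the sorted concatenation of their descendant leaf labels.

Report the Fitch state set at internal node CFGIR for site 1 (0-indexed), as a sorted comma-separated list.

C

[col 0] FG: children F:{G}, G:{A} ∪→ {A,G}; cost 1
[col 0] CFG: children C:{G}, FG:{A,G} ∩→ {G}; cost 0
[col 0] IR: children I:{G}, R:{C} ∪→ {C,G}; cost 1
[col 0] CFGIR: children CFG:{G}, IR:{C,G} ∩→ {G}; cost 0
[col 1] FG: children F:{A}, G:{C} ∪→ {A,C}; cost 1
[col 1] CFG: children C:{C}, FG:{A,C} ∩→ {C}; cost 0
[col 1] IR: children I:{C}, R:{A} ∪→ {A,C}; cost 1
[col 1] CFGIR: children CFG:{C}, IR:{A,C} ∩→ {C}; cost 0
[col 2] FG: children F:{G}, G:{C} ∪→ {C,G}; cost 1
[col 2] CFG: children C:{A}, FG:{C,G} ∪→ {A,C,G}; cost 1
[col 2] IR: children I:{A}, R:{A} ∩→ {A}; cost 0
[col 2] CFGIR: children CFG:{A,C,G}, IR:{A} ∩→ {A}; cost 0
[col 3] FG: children F:{A}, G:{G} ∪→ {A,G}; cost 1
[col 3] CFG: children C:{T}, FG:{A,G} ∪→ {A,G,T}; cost 1
[col 3] IR: children I:{C}, R:{A} ∪→ {A,C}; cost 1
[col 3] CFGIR: children CFG:{A,G,T}, IR:{A,C} ∩→ {A}; cost 0
[col 4] FG: children F:{A}, G:{G} ∪→ {A,G}; cost 1
[col 4] CFG: children C:{T}, FG:{A,G} ∪→ {A,G,T}; cost 1
[col 4] IR: children I:{G}, R:{A} ∪→ {A,G}; cost 1
[col 4] CFGIR: children CFG:{A,G,T}, IR:{A,G} ∩→ {A,G}; cost 0
[col 5] FG: children F:{G}, G:{C} ∪→ {C,G}; cost 1
[col 5] CFG: children C:{G}, FG:{C,G} ∩→ {G}; cost 0
[col 5] IR: children I:{T}, R:{T} ∩→ {T}; cost 0
[col 5] CFGIR: children CFG:{G}, IR:{T} ∪→ {G,T}; cost 1
per-site changes: [2, 2, 2, 3, 3, 2]; total = 14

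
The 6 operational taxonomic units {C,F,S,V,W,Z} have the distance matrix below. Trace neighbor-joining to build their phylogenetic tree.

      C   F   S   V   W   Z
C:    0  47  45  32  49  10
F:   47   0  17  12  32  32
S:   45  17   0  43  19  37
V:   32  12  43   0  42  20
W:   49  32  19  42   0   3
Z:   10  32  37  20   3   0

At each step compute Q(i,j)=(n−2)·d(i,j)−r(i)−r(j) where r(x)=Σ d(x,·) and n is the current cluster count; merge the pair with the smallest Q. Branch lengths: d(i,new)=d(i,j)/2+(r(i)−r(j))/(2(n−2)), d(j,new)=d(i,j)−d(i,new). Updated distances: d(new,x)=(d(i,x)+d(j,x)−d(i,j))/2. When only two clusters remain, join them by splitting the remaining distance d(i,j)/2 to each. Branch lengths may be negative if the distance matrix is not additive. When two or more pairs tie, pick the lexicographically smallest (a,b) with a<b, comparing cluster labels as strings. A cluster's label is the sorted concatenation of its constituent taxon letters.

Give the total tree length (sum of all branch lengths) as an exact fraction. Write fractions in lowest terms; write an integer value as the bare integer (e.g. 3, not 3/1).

iteration 1: select C,Z (d=10, Q=-245); attach at lengths (121/8, -41/8); label the merged cluster CZ
  updated: d(CZ,F)=69/2, d(CZ,S)=36, d(CZ,V)=21, d(CZ,W)=21
iteration 2: select F,V (d=12, Q=-355/2); attach at lengths (9/4, 39/4); label the merged cluster FV
  updated: d(CZ,FV)=87/4, d(FV,S)=24, d(FV,W)=31
iteration 3: select CZ,FV (d=87/4, Q=-112); attach at lengths (91/8, 83/8); label the merged cluster CFVZ
  updated: d(CFVZ,S)=153/8, d(CFVZ,W)=121/8
iteration 4: select CFVZ,S (d=153/8, Q=-213/4); attach at lengths (61/8, 23/2); label the merged cluster CFSVZ
  updated: d(CFSVZ,W)=15/2
iteration 5: select CFSVZ,W (d=15/2); attach at lengths (15/4, 15/4); label the merged cluster CFSVWZ
final tree: ((((C:121/8,Z:-41/8):91/8,(F:9/4,V:39/4):83/8):61/8,S:23/2):15/4,W:15/4)
total length: 563/8

563/8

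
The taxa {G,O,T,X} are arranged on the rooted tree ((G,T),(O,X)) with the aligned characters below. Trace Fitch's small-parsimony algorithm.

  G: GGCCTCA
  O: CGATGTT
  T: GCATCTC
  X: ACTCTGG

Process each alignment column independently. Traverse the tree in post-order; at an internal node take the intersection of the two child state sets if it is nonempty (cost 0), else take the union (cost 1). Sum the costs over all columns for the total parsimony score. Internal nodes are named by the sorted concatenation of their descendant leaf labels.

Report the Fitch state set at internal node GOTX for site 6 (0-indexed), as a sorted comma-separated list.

site 0, node GT: G={G} ∩ T={G} → {G} (+0)
site 0, node OX: O={C} ∪ X={A} → {A,C} (+1)
site 0, node GOTX: GT={G} ∪ OX={A,C} → {A,C,G} (+1)
site 1, node GT: G={G} ∪ T={C} → {C,G} (+1)
site 1, node OX: O={G} ∪ X={C} → {C,G} (+1)
site 1, node GOTX: GT={C,G} ∩ OX={C,G} → {C,G} (+0)
site 2, node GT: G={C} ∪ T={A} → {A,C} (+1)
site 2, node OX: O={A} ∪ X={T} → {A,T} (+1)
site 2, node GOTX: GT={A,C} ∩ OX={A,T} → {A} (+0)
site 3, node GT: G={C} ∪ T={T} → {C,T} (+1)
site 3, node OX: O={T} ∪ X={C} → {C,T} (+1)
site 3, node GOTX: GT={C,T} ∩ OX={C,T} → {C,T} (+0)
site 4, node GT: G={T} ∪ T={C} → {C,T} (+1)
site 4, node OX: O={G} ∪ X={T} → {G,T} (+1)
site 4, node GOTX: GT={C,T} ∩ OX={G,T} → {T} (+0)
site 5, node GT: G={C} ∪ T={T} → {C,T} (+1)
site 5, node OX: O={T} ∪ X={G} → {G,T} (+1)
site 5, node GOTX: GT={C,T} ∩ OX={G,T} → {T} (+0)
site 6, node GT: G={A} ∪ T={C} → {A,C} (+1)
site 6, node OX: O={T} ∪ X={G} → {G,T} (+1)
site 6, node GOTX: GT={A,C} ∪ OX={G,T} → {A,C,G,T} (+1)
per-site changes: [2, 2, 2, 2, 2, 2, 3]; total = 15

A,C,G,T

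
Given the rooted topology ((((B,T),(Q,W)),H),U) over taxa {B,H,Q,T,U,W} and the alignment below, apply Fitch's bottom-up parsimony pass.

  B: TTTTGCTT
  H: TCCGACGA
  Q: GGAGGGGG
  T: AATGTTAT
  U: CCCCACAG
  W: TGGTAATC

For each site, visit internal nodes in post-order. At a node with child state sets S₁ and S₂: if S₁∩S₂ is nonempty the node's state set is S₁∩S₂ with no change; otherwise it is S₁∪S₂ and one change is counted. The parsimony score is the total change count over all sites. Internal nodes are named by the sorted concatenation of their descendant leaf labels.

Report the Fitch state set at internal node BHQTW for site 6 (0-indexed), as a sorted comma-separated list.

G,T

[col 0] BT: children B:{T}, T:{A} ∪→ {A,T}; cost 1
[col 0] QW: children Q:{G}, W:{T} ∪→ {G,T}; cost 1
[col 0] BQTW: children BT:{A,T}, QW:{G,T} ∩→ {T}; cost 0
[col 0] BHQTW: children BQTW:{T}, H:{T} ∩→ {T}; cost 0
[col 0] BHQTUW: children BHQTW:{T}, U:{C} ∪→ {C,T}; cost 1
[col 1] BT: children B:{T}, T:{A} ∪→ {A,T}; cost 1
[col 1] QW: children Q:{G}, W:{G} ∩→ {G}; cost 0
[col 1] BQTW: children BT:{A,T}, QW:{G} ∪→ {A,G,T}; cost 1
[col 1] BHQTW: children BQTW:{A,G,T}, H:{C} ∪→ {A,C,G,T}; cost 1
[col 1] BHQTUW: children BHQTW:{A,C,G,T}, U:{C} ∩→ {C}; cost 0
[col 2] BT: children B:{T}, T:{T} ∩→ {T}; cost 0
[col 2] QW: children Q:{A}, W:{G} ∪→ {A,G}; cost 1
[col 2] BQTW: children BT:{T}, QW:{A,G} ∪→ {A,G,T}; cost 1
[col 2] BHQTW: children BQTW:{A,G,T}, H:{C} ∪→ {A,C,G,T}; cost 1
[col 2] BHQTUW: children BHQTW:{A,C,G,T}, U:{C} ∩→ {C}; cost 0
[col 3] BT: children B:{T}, T:{G} ∪→ {G,T}; cost 1
[col 3] QW: children Q:{G}, W:{T} ∪→ {G,T}; cost 1
[col 3] BQTW: children BT:{G,T}, QW:{G,T} ∩→ {G,T}; cost 0
[col 3] BHQTW: children BQTW:{G,T}, H:{G} ∩→ {G}; cost 0
[col 3] BHQTUW: children BHQTW:{G}, U:{C} ∪→ {C,G}; cost 1
[col 4] BT: children B:{G}, T:{T} ∪→ {G,T}; cost 1
[col 4] QW: children Q:{G}, W:{A} ∪→ {A,G}; cost 1
[col 4] BQTW: children BT:{G,T}, QW:{A,G} ∩→ {G}; cost 0
[col 4] BHQTW: children BQTW:{G}, H:{A} ∪→ {A,G}; cost 1
[col 4] BHQTUW: children BHQTW:{A,G}, U:{A} ∩→ {A}; cost 0
[col 5] BT: children B:{C}, T:{T} ∪→ {C,T}; cost 1
[col 5] QW: children Q:{G}, W:{A} ∪→ {A,G}; cost 1
[col 5] BQTW: children BT:{C,T}, QW:{A,G} ∪→ {A,C,G,T}; cost 1
[col 5] BHQTW: children BQTW:{A,C,G,T}, H:{C} ∩→ {C}; cost 0
[col 5] BHQTUW: children BHQTW:{C}, U:{C} ∩→ {C}; cost 0
[col 6] BT: children B:{T}, T:{A} ∪→ {A,T}; cost 1
[col 6] QW: children Q:{G}, W:{T} ∪→ {G,T}; cost 1
[col 6] BQTW: children BT:{A,T}, QW:{G,T} ∩→ {T}; cost 0
[col 6] BHQTW: children BQTW:{T}, H:{G} ∪→ {G,T}; cost 1
[col 6] BHQTUW: children BHQTW:{G,T}, U:{A} ∪→ {A,G,T}; cost 1
[col 7] BT: children B:{T}, T:{T} ∩→ {T}; cost 0
[col 7] QW: children Q:{G}, W:{C} ∪→ {C,G}; cost 1
[col 7] BQTW: children BT:{T}, QW:{C,G} ∪→ {C,G,T}; cost 1
[col 7] BHQTW: children BQTW:{C,G,T}, H:{A} ∪→ {A,C,G,T}; cost 1
[col 7] BHQTUW: children BHQTW:{A,C,G,T}, U:{G} ∩→ {G}; cost 0
per-site changes: [3, 3, 3, 3, 3, 3, 4, 3]; total = 25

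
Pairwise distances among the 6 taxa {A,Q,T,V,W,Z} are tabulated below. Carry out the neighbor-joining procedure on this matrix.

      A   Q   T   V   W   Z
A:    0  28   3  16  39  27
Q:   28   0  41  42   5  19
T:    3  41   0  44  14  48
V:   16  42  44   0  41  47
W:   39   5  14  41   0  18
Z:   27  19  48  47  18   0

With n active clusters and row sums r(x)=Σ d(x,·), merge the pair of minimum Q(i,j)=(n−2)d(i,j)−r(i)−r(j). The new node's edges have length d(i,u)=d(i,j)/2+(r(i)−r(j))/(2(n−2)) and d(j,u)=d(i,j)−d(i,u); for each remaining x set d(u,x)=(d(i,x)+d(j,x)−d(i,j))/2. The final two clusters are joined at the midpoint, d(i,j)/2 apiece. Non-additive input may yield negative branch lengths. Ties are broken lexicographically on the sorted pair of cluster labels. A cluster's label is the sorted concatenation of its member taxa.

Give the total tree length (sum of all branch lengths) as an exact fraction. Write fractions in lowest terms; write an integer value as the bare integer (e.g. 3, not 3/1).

539/8

iteration 1: select A,T (d=3, Q=-251); attach at lengths (-25/8, 49/8); label the merged cluster AT
  updated: d(AT,Q)=33, d(AT,V)=57/2, d(AT,W)=25, d(AT,Z)=36
iteration 2: select AT,V (d=57/2, Q=-391/2); attach at lengths (33/4, 81/4); label the merged cluster ATV
  updated: d(ATV,Q)=93/4, d(ATV,W)=75/4, d(ATV,Z)=109/4
iteration 3: select ATV,Z (d=109/4, Q=-79); attach at lengths (119/8, 99/8); label the merged cluster ATVZ
  updated: d(ATVZ,Q)=15/2, d(ATVZ,W)=19/4
iteration 4: select ATVZ,Q (d=15/2, Q=-69/4); attach at lengths (29/8, 31/8); label the merged cluster AQTVZ
  updated: d(AQTVZ,W)=9/8
iteration 5: select AQTVZ,W (d=9/8); attach at lengths (9/16, 9/16); label the merged cluster AQTVWZ
final tree: (((((A:-25/8,T:49/8):33/4,V:81/4):119/8,Z:99/8):29/8,Q:31/8):9/16,W:9/16)
total length: 539/8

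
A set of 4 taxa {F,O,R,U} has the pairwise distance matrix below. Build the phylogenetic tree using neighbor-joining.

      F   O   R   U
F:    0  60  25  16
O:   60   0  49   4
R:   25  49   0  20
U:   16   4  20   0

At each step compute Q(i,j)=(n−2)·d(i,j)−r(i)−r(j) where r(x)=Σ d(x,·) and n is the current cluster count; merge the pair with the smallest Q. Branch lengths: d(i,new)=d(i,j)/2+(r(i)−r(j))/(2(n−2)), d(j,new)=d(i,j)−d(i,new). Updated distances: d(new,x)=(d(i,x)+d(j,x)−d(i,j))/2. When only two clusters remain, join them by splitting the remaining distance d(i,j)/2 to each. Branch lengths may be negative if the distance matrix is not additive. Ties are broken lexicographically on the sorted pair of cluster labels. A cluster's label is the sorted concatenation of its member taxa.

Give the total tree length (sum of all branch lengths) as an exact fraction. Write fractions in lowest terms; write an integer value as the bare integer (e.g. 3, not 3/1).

iteration 1: select F,R (d=25, Q=-145); attach at lengths (57/4, 43/4); label the merged cluster FR
  updated: d(FR,O)=42, d(FR,U)=11/2
iteration 2: select FR,O (d=42, Q=-103/2); attach at lengths (87/4, 81/4); label the merged cluster FOR
  updated: d(FOR,U)=-65/4
iteration 3: select FOR,U (d=-65/4); attach at lengths (-65/8, -65/8); label the merged cluster FORU
final tree: (((F:57/4,R:43/4):87/4,O:81/4):-65/8,U:-65/8)
total length: 203/4

203/4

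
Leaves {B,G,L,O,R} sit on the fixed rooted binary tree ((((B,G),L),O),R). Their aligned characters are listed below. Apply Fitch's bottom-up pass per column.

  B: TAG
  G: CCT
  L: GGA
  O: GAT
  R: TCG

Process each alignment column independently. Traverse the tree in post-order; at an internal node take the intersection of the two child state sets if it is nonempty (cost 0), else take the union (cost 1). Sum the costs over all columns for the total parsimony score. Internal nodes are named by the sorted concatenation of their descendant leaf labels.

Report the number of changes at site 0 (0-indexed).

BG@0: {T} ∪ {C} = {C,T} (union, +1)
BGL@0: {C,T} ∪ {G} = {C,G,T} (union, +1)
BGLO@0: {C,G,T} ∩ {G} = {G} (intersection, +0)
BGLOR@0: {G} ∪ {T} = {G,T} (union, +1)
BG@1: {A} ∪ {C} = {A,C} (union, +1)
BGL@1: {A,C} ∪ {G} = {A,C,G} (union, +1)
BGLO@1: {A,C,G} ∩ {A} = {A} (intersection, +0)
BGLOR@1: {A} ∪ {C} = {A,C} (union, +1)
BG@2: {G} ∪ {T} = {G,T} (union, +1)
BGL@2: {G,T} ∪ {A} = {A,G,T} (union, +1)
BGLO@2: {A,G,T} ∩ {T} = {T} (intersection, +0)
BGLOR@2: {T} ∪ {G} = {G,T} (union, +1)
per-site changes: [3, 3, 3]; total = 9

3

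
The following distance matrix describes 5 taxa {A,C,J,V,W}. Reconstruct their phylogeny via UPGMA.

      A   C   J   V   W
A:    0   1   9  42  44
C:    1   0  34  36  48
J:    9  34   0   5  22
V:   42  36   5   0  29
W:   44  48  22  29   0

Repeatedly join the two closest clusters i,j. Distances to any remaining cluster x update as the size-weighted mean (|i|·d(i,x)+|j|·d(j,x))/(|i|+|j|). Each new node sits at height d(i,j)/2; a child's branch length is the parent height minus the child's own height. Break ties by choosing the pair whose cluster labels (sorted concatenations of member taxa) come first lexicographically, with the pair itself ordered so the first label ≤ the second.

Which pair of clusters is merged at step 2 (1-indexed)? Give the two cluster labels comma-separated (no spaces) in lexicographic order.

J,V

1. join A+C (d=1) ⇒ AC; edges |A|=1/2, |C|=1/2
  updated: d(AC,J)=43/2, d(AC,V)=39, d(AC,W)=46
2. join J+V (d=5) ⇒ JV; edges |J|=5/2, |V|=5/2
  updated: d(AC,JV)=121/4, d(JV,W)=51/2
3. join JV+W (d=51/2) ⇒ JVW; edges |JV|=41/4, |W|=51/4
  updated: d(AC,JVW)=71/2
4. join AC+JVW (d=71/2) ⇒ ACJVW; edges |AC|=69/4, |JVW|=5
final tree: ((A:1/2,C:1/2):69/4,((J:5/2,V:5/2):41/4,W:51/4):5)
total length: 205/4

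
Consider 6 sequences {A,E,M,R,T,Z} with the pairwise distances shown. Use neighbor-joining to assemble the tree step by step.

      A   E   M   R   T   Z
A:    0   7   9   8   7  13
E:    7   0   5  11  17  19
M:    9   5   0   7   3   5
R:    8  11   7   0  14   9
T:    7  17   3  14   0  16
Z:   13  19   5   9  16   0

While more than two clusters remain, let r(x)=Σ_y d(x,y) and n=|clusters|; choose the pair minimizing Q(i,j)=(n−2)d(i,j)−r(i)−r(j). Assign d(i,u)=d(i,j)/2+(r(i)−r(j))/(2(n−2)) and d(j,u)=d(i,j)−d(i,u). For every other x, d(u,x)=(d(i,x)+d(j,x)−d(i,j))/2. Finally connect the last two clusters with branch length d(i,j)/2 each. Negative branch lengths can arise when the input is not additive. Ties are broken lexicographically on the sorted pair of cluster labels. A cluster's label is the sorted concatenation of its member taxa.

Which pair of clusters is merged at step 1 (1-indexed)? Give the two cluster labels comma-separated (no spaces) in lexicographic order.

iteration 1: select A,E (d=7, Q=-75); attach at lengths (13/8, 43/8); label the merged cluster AE
  updated: d(AE,M)=7/2, d(AE,R)=6, d(AE,T)=17/2, d(AE,Z)=25/2
iteration 2: select R,Z (d=9, Q=-103/2); attach at lengths (41/12, 67/12); label the merged cluster RZ
  updated: d(AE,RZ)=19/4, d(M,RZ)=3/2, d(RZ,T)=21/2
iteration 3: select AE,RZ (d=19/4, Q=-24); attach at lengths (19/8, 19/8); label the merged cluster AERZ
  updated: d(AERZ,M)=1/8, d(AERZ,T)=57/8
iteration 4: select AERZ,M (d=1/8, Q=-41/4); attach at lengths (17/8, -2); label the merged cluster AEMRZ
  updated: d(AEMRZ,T)=5
iteration 5: select AEMRZ,T (d=5); attach at lengths (5/2, 5/2); label the merged cluster AEMRTZ
final tree: ((((A:13/8,E:43/8):19/8,(R:41/12,Z:67/12):19/8):17/8,M:-2):5/2,T:5/2)
total length: 207/8

A,E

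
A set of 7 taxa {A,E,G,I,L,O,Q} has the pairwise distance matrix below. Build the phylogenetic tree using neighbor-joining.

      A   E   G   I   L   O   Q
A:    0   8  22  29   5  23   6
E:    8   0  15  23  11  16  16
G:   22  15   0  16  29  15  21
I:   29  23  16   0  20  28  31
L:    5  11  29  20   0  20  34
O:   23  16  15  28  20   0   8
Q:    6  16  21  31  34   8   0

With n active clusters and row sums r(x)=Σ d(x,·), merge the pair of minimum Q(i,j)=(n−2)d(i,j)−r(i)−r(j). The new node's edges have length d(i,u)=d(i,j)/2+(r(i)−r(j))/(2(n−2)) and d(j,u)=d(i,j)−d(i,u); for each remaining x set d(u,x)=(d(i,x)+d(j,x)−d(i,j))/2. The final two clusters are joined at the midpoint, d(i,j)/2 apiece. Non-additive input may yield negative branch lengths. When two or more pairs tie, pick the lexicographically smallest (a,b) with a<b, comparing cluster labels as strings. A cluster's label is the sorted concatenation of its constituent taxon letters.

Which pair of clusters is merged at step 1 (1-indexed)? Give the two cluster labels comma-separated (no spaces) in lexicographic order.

step 1: merge (A,L) at d=5, Q=-187; branch lengths A→-1/10, L→51/10; new cluster AL
  updated: d(AL,E)=7, d(AL,G)=23, d(AL,I)=22, d(AL,O)=19, d(AL,Q)=35/2
step 2: merge (O,Q) at d=8, Q=-295/2; branch lengths O→49/16, Q→79/16; new cluster OQ
  updated: d(AL,OQ)=57/4, d(E,OQ)=12, d(G,OQ)=14, d(I,OQ)=51/2
step 3: merge (G,I) at d=16, Q=-213/2; branch lengths G→59/12, I→133/12; new cluster GI
  updated: d(AL,GI)=29/2, d(E,GI)=11, d(GI,OQ)=47/4
step 4: merge (AL,E) at d=7, Q=-207/4; branch lengths AL→79/16, E→33/16; new cluster AEL
  updated: d(AEL,GI)=37/4, d(AEL,OQ)=77/8
step 5: merge (AEL,GI) at d=37/4, Q=-245/8; branch lengths AEL→57/16, GI→91/16; new cluster AEGIL
  updated: d(AEGIL,OQ)=97/16
step 6: merge (AEGIL,OQ) at d=97/16; branch lengths AEGIL→97/32, OQ→97/32; new cluster AEGILOQ
final tree: ((((A:-1/10,L:51/10):79/16,E:33/16):57/16,(G:59/12,I:133/12):91/16):97/32,(O:49/16,Q:79/16):97/32)
total length: 821/16

A,L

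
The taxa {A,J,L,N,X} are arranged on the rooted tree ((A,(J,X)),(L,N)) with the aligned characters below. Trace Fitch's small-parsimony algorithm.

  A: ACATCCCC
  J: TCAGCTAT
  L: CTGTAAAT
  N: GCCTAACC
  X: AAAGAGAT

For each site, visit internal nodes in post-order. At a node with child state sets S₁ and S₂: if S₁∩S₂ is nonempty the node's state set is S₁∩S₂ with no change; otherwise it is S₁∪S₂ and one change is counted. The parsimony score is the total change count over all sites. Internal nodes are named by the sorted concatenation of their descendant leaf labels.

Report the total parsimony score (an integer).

[col 0] JX: children J:{T}, X:{A} ∪→ {A,T}; cost 1
[col 0] AJX: children A:{A}, JX:{A,T} ∩→ {A}; cost 0
[col 0] LN: children L:{C}, N:{G} ∪→ {C,G}; cost 1
[col 0] AJLNX: children AJX:{A}, LN:{C,G} ∪→ {A,C,G}; cost 1
[col 1] JX: children J:{C}, X:{A} ∪→ {A,C}; cost 1
[col 1] AJX: children A:{C}, JX:{A,C} ∩→ {C}; cost 0
[col 1] LN: children L:{T}, N:{C} ∪→ {C,T}; cost 1
[col 1] AJLNX: children AJX:{C}, LN:{C,T} ∩→ {C}; cost 0
[col 2] JX: children J:{A}, X:{A} ∩→ {A}; cost 0
[col 2] AJX: children A:{A}, JX:{A} ∩→ {A}; cost 0
[col 2] LN: children L:{G}, N:{C} ∪→ {C,G}; cost 1
[col 2] AJLNX: children AJX:{A}, LN:{C,G} ∪→ {A,C,G}; cost 1
[col 3] JX: children J:{G}, X:{G} ∩→ {G}; cost 0
[col 3] AJX: children A:{T}, JX:{G} ∪→ {G,T}; cost 1
[col 3] LN: children L:{T}, N:{T} ∩→ {T}; cost 0
[col 3] AJLNX: children AJX:{G,T}, LN:{T} ∩→ {T}; cost 0
[col 4] JX: children J:{C}, X:{A} ∪→ {A,C}; cost 1
[col 4] AJX: children A:{C}, JX:{A,C} ∩→ {C}; cost 0
[col 4] LN: children L:{A}, N:{A} ∩→ {A}; cost 0
[col 4] AJLNX: children AJX:{C}, LN:{A} ∪→ {A,C}; cost 1
[col 5] JX: children J:{T}, X:{G} ∪→ {G,T}; cost 1
[col 5] AJX: children A:{C}, JX:{G,T} ∪→ {C,G,T}; cost 1
[col 5] LN: children L:{A}, N:{A} ∩→ {A}; cost 0
[col 5] AJLNX: children AJX:{C,G,T}, LN:{A} ∪→ {A,C,G,T}; cost 1
[col 6] JX: children J:{A}, X:{A} ∩→ {A}; cost 0
[col 6] AJX: children A:{C}, JX:{A} ∪→ {A,C}; cost 1
[col 6] LN: children L:{A}, N:{C} ∪→ {A,C}; cost 1
[col 6] AJLNX: children AJX:{A,C}, LN:{A,C} ∩→ {A,C}; cost 0
[col 7] JX: children J:{T}, X:{T} ∩→ {T}; cost 0
[col 7] AJX: children A:{C}, JX:{T} ∪→ {C,T}; cost 1
[col 7] LN: children L:{T}, N:{C} ∪→ {C,T}; cost 1
[col 7] AJLNX: children AJX:{C,T}, LN:{C,T} ∩→ {C,T}; cost 0
per-site changes: [3, 2, 2, 1, 2, 3, 2, 2]; total = 17

17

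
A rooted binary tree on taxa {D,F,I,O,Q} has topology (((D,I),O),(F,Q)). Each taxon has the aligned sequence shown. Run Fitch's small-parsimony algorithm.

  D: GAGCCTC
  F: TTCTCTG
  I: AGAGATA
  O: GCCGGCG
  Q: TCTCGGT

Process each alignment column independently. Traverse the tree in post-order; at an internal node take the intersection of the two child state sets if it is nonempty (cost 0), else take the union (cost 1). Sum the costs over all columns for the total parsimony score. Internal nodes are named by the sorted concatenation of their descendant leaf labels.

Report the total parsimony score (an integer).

DI@0: {G} ∪ {A} = {A,G} (union, +1)
DIO@0: {A,G} ∩ {G} = {G} (intersection, +0)
FQ@0: {T} ∩ {T} = {T} (intersection, +0)
DFIOQ@0: {G} ∪ {T} = {G,T} (union, +1)
DI@1: {A} ∪ {G} = {A,G} (union, +1)
DIO@1: {A,G} ∪ {C} = {A,C,G} (union, +1)
FQ@1: {T} ∪ {C} = {C,T} (union, +1)
DFIOQ@1: {A,C,G} ∩ {C,T} = {C} (intersection, +0)
DI@2: {G} ∪ {A} = {A,G} (union, +1)
DIO@2: {A,G} ∪ {C} = {A,C,G} (union, +1)
FQ@2: {C} ∪ {T} = {C,T} (union, +1)
DFIOQ@2: {A,C,G} ∩ {C,T} = {C} (intersection, +0)
DI@3: {C} ∪ {G} = {C,G} (union, +1)
DIO@3: {C,G} ∩ {G} = {G} (intersection, +0)
FQ@3: {T} ∪ {C} = {C,T} (union, +1)
DFIOQ@3: {G} ∪ {C,T} = {C,G,T} (union, +1)
DI@4: {C} ∪ {A} = {A,C} (union, +1)
DIO@4: {A,C} ∪ {G} = {A,C,G} (union, +1)
FQ@4: {C} ∪ {G} = {C,G} (union, +1)
DFIOQ@4: {A,C,G} ∩ {C,G} = {C,G} (intersection, +0)
DI@5: {T} ∩ {T} = {T} (intersection, +0)
DIO@5: {T} ∪ {C} = {C,T} (union, +1)
FQ@5: {T} ∪ {G} = {G,T} (union, +1)
DFIOQ@5: {C,T} ∩ {G,T} = {T} (intersection, +0)
DI@6: {C} ∪ {A} = {A,C} (union, +1)
DIO@6: {A,C} ∪ {G} = {A,C,G} (union, +1)
FQ@6: {G} ∪ {T} = {G,T} (union, +1)
DFIOQ@6: {A,C,G} ∩ {G,T} = {G} (intersection, +0)
per-site changes: [2, 3, 3, 3, 3, 2, 3]; total = 19

19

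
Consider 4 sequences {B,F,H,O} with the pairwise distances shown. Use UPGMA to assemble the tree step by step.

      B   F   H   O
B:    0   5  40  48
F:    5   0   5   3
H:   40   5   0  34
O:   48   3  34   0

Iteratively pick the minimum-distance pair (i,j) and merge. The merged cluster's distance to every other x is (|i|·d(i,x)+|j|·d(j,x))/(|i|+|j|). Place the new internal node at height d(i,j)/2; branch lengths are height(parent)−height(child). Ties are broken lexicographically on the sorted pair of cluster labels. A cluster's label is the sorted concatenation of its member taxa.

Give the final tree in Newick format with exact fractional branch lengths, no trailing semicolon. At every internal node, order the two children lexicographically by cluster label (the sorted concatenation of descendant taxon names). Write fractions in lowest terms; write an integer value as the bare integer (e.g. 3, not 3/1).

(B:31/2,((F:3/2,O:3/2):33/4,H:39/4):23/4)

step 1: merge (F,O) at d=3; branch lengths F→3/2, O→3/2; new cluster FO
  updated: d(B,FO)=53/2, d(FO,H)=39/2
step 2: merge (FO,H) at d=39/2; branch lengths FO→33/4, H→39/4; new cluster FHO
  updated: d(B,FHO)=31
step 3: merge (B,FHO) at d=31; branch lengths B→31/2, FHO→23/4; new cluster BFHO
final tree: (B:31/2,((F:3/2,O:3/2):33/4,H:39/4):23/4)
total length: 169/4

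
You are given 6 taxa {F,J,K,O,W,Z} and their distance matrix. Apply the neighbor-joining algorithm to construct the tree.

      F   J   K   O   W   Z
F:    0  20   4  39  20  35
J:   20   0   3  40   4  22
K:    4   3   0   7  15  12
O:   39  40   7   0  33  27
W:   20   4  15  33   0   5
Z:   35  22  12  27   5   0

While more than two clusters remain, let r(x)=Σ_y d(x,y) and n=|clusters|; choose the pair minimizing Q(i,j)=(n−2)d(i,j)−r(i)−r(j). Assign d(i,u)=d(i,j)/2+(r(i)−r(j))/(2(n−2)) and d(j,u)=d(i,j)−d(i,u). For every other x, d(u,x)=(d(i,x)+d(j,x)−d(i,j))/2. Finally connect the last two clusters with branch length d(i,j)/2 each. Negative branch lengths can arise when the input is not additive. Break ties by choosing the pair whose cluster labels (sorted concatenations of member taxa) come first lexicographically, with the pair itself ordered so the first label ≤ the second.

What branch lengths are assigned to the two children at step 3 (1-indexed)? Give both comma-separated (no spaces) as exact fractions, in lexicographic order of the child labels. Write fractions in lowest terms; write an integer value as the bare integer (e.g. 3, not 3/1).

step 1: merge (K,O) at d=7, Q=-159; branch lengths K→-77/8, O→133/8; new cluster KO
  updated: d(F,KO)=18, d(J,KO)=18, d(KO,W)=41/2, d(KO,Z)=16
step 2: merge (W,Z) at d=5, Q=-225/2; branch lengths W→-9/4, Z→29/4; new cluster WZ
  updated: d(F,WZ)=25, d(J,WZ)=21/2, d(KO,WZ)=63/4
step 3: merge (F,KO) at d=18, Q=-315/4; branch lengths F→189/16, KO→99/16; new cluster FKO
  updated: d(FKO,J)=10, d(FKO,WZ)=91/8
step 4: merge (FKO,J) at d=10, Q=-255/8; branch lengths FKO→87/16, J→73/16; new cluster FJKO
  updated: d(FJKO,WZ)=95/16
step 5: merge (FJKO,WZ) at d=95/16; branch lengths FJKO→95/32, WZ→95/32; new cluster FJKOWZ
final tree: (((F:189/16,(K:-77/8,O:133/8):99/16):87/16,J:73/16):95/32,(W:-9/4,Z:29/4):95/32)
total length: 735/16

189/16,99/16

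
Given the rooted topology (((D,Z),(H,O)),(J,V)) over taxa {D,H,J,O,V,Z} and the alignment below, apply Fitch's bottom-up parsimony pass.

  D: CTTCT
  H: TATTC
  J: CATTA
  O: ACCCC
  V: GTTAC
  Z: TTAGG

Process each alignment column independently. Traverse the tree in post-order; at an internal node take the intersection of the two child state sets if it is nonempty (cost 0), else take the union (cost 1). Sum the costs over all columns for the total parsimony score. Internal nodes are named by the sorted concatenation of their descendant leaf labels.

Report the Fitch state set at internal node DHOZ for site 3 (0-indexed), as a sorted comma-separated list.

C

site 0, node DZ: D={C} ∪ Z={T} → {C,T} (+1)
site 0, node HO: H={T} ∪ O={A} → {A,T} (+1)
site 0, node DHOZ: DZ={C,T} ∩ HO={A,T} → {T} (+0)
site 0, node JV: J={C} ∪ V={G} → {C,G} (+1)
site 0, node DHJOVZ: DHOZ={T} ∪ JV={C,G} → {C,G,T} (+1)
site 1, node DZ: D={T} ∩ Z={T} → {T} (+0)
site 1, node HO: H={A} ∪ O={C} → {A,C} (+1)
site 1, node DHOZ: DZ={T} ∪ HO={A,C} → {A,C,T} (+1)
site 1, node JV: J={A} ∪ V={T} → {A,T} (+1)
site 1, node DHJOVZ: DHOZ={A,C,T} ∩ JV={A,T} → {A,T} (+0)
site 2, node DZ: D={T} ∪ Z={A} → {A,T} (+1)
site 2, node HO: H={T} ∪ O={C} → {C,T} (+1)
site 2, node DHOZ: DZ={A,T} ∩ HO={C,T} → {T} (+0)
site 2, node JV: J={T} ∩ V={T} → {T} (+0)
site 2, node DHJOVZ: DHOZ={T} ∩ JV={T} → {T} (+0)
site 3, node DZ: D={C} ∪ Z={G} → {C,G} (+1)
site 3, node HO: H={T} ∪ O={C} → {C,T} (+1)
site 3, node DHOZ: DZ={C,G} ∩ HO={C,T} → {C} (+0)
site 3, node JV: J={T} ∪ V={A} → {A,T} (+1)
site 3, node DHJOVZ: DHOZ={C} ∪ JV={A,T} → {A,C,T} (+1)
site 4, node DZ: D={T} ∪ Z={G} → {G,T} (+1)
site 4, node HO: H={C} ∩ O={C} → {C} (+0)
site 4, node DHOZ: DZ={G,T} ∪ HO={C} → {C,G,T} (+1)
site 4, node JV: J={A} ∪ V={C} → {A,C} (+1)
site 4, node DHJOVZ: DHOZ={C,G,T} ∩ JV={A,C} → {C} (+0)
per-site changes: [4, 3, 2, 4, 3]; total = 16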